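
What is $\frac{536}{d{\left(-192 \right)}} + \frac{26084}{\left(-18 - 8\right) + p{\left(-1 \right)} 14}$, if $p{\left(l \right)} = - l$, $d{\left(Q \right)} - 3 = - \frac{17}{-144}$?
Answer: $- \frac{2696377}{1347} \approx -2001.8$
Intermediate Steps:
$d{\left(Q \right)} = \frac{449}{144}$ ($d{\left(Q \right)} = 3 - \frac{17}{-144} = 3 - - \frac{17}{144} = 3 + \frac{17}{144} = \frac{449}{144}$)
$\frac{536}{d{\left(-192 \right)}} + \frac{26084}{\left(-18 - 8\right) + p{\left(-1 \right)} 14} = \frac{536}{\frac{449}{144}} + \frac{26084}{\left(-18 - 8\right) + \left(-1\right) \left(-1\right) 14} = 536 \cdot \frac{144}{449} + \frac{26084}{-26 + 1 \cdot 14} = \frac{77184}{449} + \frac{26084}{-26 + 14} = \frac{77184}{449} + \frac{26084}{-12} = \frac{77184}{449} + 26084 \left(- \frac{1}{12}\right) = \frac{77184}{449} - \frac{6521}{3} = - \frac{2696377}{1347}$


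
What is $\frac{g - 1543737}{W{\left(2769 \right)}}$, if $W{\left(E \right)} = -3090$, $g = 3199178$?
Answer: $- \frac{1655441}{3090} \approx -535.74$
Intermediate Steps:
$\frac{g - 1543737}{W{\left(2769 \right)}} = \frac{3199178 - 1543737}{-3090} = 1655441 \left(- \frac{1}{3090}\right) = - \frac{1655441}{3090}$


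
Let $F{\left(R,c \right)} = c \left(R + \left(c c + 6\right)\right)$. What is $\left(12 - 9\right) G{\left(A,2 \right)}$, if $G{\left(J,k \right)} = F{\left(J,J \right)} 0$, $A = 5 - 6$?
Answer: $0$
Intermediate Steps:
$F{\left(R,c \right)} = c \left(6 + R + c^{2}\right)$ ($F{\left(R,c \right)} = c \left(R + \left(c^{2} + 6\right)\right) = c \left(R + \left(6 + c^{2}\right)\right) = c \left(6 + R + c^{2}\right)$)
$A = -1$ ($A = 5 - 6 = -1$)
$G{\left(J,k \right)} = 0$ ($G{\left(J,k \right)} = J \left(6 + J + J^{2}\right) 0 = 0$)
$\left(12 - 9\right) G{\left(A,2 \right)} = \left(12 - 9\right) 0 = 3 \cdot 0 = 0$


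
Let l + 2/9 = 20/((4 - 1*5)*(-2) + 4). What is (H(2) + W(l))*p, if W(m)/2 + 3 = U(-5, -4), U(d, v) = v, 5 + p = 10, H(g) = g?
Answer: -60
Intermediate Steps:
p = 5 (p = -5 + 10 = 5)
l = 28/9 (l = -2/9 + 20/((4 - 1*5)*(-2) + 4) = -2/9 + 20/((4 - 5)*(-2) + 4) = -2/9 + 20/(-1*(-2) + 4) = -2/9 + 20/(2 + 4) = -2/9 + 20/6 = -2/9 + 20*(1/6) = -2/9 + 10/3 = 28/9 ≈ 3.1111)
W(m) = -14 (W(m) = -6 + 2*(-4) = -6 - 8 = -14)
(H(2) + W(l))*p = (2 - 14)*5 = -12*5 = -60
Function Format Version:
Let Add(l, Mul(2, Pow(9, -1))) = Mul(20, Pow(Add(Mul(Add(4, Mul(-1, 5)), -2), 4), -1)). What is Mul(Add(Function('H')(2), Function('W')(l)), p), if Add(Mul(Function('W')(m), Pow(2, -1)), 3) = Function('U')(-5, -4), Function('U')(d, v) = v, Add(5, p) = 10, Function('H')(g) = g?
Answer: -60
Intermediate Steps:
p = 5 (p = Add(-5, 10) = 5)
l = Rational(28, 9) (l = Add(Rational(-2, 9), Mul(20, Pow(Add(Mul(Add(4, Mul(-1, 5)), -2), 4), -1))) = Add(Rational(-2, 9), Mul(20, Pow(Add(Mul(Add(4, -5), -2), 4), -1))) = Add(Rational(-2, 9), Mul(20, Pow(Add(Mul(-1, -2), 4), -1))) = Add(Rational(-2, 9), Mul(20, Pow(Add(2, 4), -1))) = Add(Rational(-2, 9), Mul(20, Pow(6, -1))) = Add(Rational(-2, 9), Mul(20, Rational(1, 6))) = Add(Rational(-2, 9), Rational(10, 3)) = Rational(28, 9) ≈ 3.1111)
Function('W')(m) = -14 (Function('W')(m) = Add(-6, Mul(2, -4)) = Add(-6, -8) = -14)
Mul(Add(Function('H')(2), Function('W')(l)), p) = Mul(Add(2, -14), 5) = Mul(-12, 5) = -60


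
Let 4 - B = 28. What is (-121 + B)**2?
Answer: 21025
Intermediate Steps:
B = -24 (B = 4 - 1*28 = 4 - 28 = -24)
(-121 + B)**2 = (-121 - 24)**2 = (-145)**2 = 21025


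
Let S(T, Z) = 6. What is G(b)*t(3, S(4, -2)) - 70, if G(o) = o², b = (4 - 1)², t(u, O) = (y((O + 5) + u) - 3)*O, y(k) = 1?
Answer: -1042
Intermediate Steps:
t(u, O) = -2*O (t(u, O) = (1 - 3)*O = -2*O)
b = 9 (b = 3² = 9)
G(b)*t(3, S(4, -2)) - 70 = 9²*(-2*6) - 70 = 81*(-12) - 70 = -972 - 70 = -1042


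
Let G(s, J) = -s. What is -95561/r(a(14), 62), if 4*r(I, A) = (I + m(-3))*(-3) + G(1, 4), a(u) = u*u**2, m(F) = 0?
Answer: 382244/8233 ≈ 46.428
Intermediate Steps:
a(u) = u**3
r(I, A) = -1/4 - 3*I/4 (r(I, A) = ((I + 0)*(-3) - 1*1)/4 = (I*(-3) - 1)/4 = (-3*I - 1)/4 = (-1 - 3*I)/4 = -1/4 - 3*I/4)
-95561/r(a(14), 62) = -95561/(-1/4 - 3/4*14**3) = -95561/(-1/4 - 3/4*2744) = -95561/(-1/4 - 2058) = -95561/(-8233/4) = -95561*(-4/8233) = 382244/8233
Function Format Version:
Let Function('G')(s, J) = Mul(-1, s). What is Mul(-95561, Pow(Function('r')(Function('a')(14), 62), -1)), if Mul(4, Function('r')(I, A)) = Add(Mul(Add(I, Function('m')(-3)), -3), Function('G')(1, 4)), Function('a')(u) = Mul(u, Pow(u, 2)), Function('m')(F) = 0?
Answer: Rational(382244, 8233) ≈ 46.428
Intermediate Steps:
Function('a')(u) = Pow(u, 3)
Function('r')(I, A) = Add(Rational(-1, 4), Mul(Rational(-3, 4), I)) (Function('r')(I, A) = Mul(Rational(1, 4), Add(Mul(Add(I, 0), -3), Mul(-1, 1))) = Mul(Rational(1, 4), Add(Mul(I, -3), -1)) = Mul(Rational(1, 4), Add(Mul(-3, I), -1)) = Mul(Rational(1, 4), Add(-1, Mul(-3, I))) = Add(Rational(-1, 4), Mul(Rational(-3, 4), I)))
Mul(-95561, Pow(Function('r')(Function('a')(14), 62), -1)) = Mul(-95561, Pow(Add(Rational(-1, 4), Mul(Rational(-3, 4), Pow(14, 3))), -1)) = Mul(-95561, Pow(Add(Rational(-1, 4), Mul(Rational(-3, 4), 2744)), -1)) = Mul(-95561, Pow(Add(Rational(-1, 4), -2058), -1)) = Mul(-95561, Pow(Rational(-8233, 4), -1)) = Mul(-95561, Rational(-4, 8233)) = Rational(382244, 8233)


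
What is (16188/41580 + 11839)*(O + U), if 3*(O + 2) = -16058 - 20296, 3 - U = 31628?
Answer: -358914461516/693 ≈ -5.1791e+8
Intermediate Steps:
U = -31625 (U = 3 - 1*31628 = 3 - 31628 = -31625)
O = -12120 (O = -2 + (-16058 - 20296)/3 = -2 + (⅓)*(-36354) = -2 - 12118 = -12120)
(16188/41580 + 11839)*(O + U) = (16188/41580 + 11839)*(-12120 - 31625) = (16188*(1/41580) + 11839)*(-43745) = (1349/3465 + 11839)*(-43745) = (41023484/3465)*(-43745) = -358914461516/693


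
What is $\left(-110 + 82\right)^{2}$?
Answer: $784$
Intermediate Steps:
$\left(-110 + 82\right)^{2} = \left(-28\right)^{2} = 784$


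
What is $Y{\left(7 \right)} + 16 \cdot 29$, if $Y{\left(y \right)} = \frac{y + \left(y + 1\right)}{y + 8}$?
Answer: $465$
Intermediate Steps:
$Y{\left(y \right)} = \frac{1 + 2 y}{8 + y}$ ($Y{\left(y \right)} = \frac{y + \left(1 + y\right)}{8 + y} = \frac{1 + 2 y}{8 + y}$)
$Y{\left(7 \right)} + 16 \cdot 29 = \frac{1 + 2 \cdot 7}{8 + 7} + 16 \cdot 29 = \frac{1 + 14}{15} + 464 = \frac{1}{15} \cdot 15 + 464 = 1 + 464 = 465$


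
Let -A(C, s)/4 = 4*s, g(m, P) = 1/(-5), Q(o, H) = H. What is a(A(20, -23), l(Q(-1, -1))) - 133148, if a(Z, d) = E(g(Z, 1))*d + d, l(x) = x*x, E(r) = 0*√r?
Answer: -133147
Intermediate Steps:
g(m, P) = -⅕
A(C, s) = -16*s
E(r) = 0
l(x) = x²
a(Z, d) = d (a(Z, d) = 0*d + d = 0 + d = d)
a(A(20, -23), l(Q(-1, -1))) - 133148 = (-1)² - 133148 = 1 - 133148 = -133147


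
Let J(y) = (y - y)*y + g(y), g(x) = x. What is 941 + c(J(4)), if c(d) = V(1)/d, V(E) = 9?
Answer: 3773/4 ≈ 943.25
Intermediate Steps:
J(y) = y (J(y) = (y - y)*y + y = 0*y + y = 0 + y = y)
c(d) = 9/d
941 + c(J(4)) = 941 + 9/4 = 3773/4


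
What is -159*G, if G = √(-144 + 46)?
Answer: -1113*I*√2 ≈ -1574.0*I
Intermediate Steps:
G = 7*I*√2 (G = √(-98) = 7*I*√2 ≈ 9.8995*I)
-159*G = -1113*I*√2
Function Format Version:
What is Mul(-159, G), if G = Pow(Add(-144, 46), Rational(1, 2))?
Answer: Mul(-1113, I, Pow(2, Rational(1, 2))) ≈ Mul(-1574.0, I)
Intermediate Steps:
G = Mul(7, I, Pow(2, Rational(1, 2))) (G = Pow(-98, Rational(1, 2)) = Mul(7, I, Pow(2, Rational(1, 2))) ≈ Mul(9.8995, I))
Mul(-159, G) = Mul(-159, Mul(7, I, Pow(2, Rational(1, 2)))) = Mul(-1113, I, Pow(2, Rational(1, 2)))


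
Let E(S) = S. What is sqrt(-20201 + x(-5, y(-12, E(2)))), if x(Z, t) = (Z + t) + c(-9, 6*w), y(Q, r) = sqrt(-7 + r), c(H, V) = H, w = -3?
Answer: sqrt(-20215 + I*sqrt(5)) ≈ 0.0079 + 142.18*I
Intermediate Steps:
x(Z, t) = -9 + Z + t (x(Z, t) = (Z + t) - 9 = -9 + Z + t)
sqrt(-20201 + x(-5, y(-12, E(2)))) = sqrt(-20201 + (-9 - 5 + sqrt(-7 + 2))) = sqrt(-20201 + (-9 - 5 + sqrt(-5))) = sqrt(-20201 + (-9 - 5 + I*sqrt(5))) = sqrt(-20201 + (-14 + I*sqrt(5))) = sqrt(-20215 + I*sqrt(5))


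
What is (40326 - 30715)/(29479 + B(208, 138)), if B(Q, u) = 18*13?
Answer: 9611/29713 ≈ 0.32346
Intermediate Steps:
B(Q, u) = 234
(40326 - 30715)/(29479 + B(208, 138)) = (40326 - 30715)/(29479 + 234) = 9611/29713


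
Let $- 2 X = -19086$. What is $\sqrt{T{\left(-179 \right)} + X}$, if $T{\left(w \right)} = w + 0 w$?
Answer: $2 \sqrt{2341} \approx 96.768$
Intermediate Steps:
$X = 9543$ ($X = \left(- \frac{1}{2}\right) \left(-19086\right) = 9543$)
$T{\left(w \right)} = w$ ($T{\left(w \right)} = w + 0 = w$)
$\sqrt{T{\left(-179 \right)} + X} = \sqrt{-179 + 9543} = \sqrt{9364} = 2 \sqrt{2341}$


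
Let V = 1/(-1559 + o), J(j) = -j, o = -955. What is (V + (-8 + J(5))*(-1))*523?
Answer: 17092163/2514 ≈ 6798.8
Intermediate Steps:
V = -1/2514 (V = 1/(-1559 - 955) = 1/(-2514) = -1/2514 ≈ -0.00039777)
(V + (-8 + J(5))*(-1))*523 = (-1/2514 + (-8 - 1*5)*(-1))*523 = (-1/2514 + (-8 - 5)*(-1))*523 = (-1/2514 - 13*(-1))*523 = (-1/2514 + 13)*523 = (32681/2514)*523 = 17092163/2514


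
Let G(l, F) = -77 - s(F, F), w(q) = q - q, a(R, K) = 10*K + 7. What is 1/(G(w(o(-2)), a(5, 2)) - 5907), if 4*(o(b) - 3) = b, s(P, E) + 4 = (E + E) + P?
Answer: -1/6061 ≈ -0.00016499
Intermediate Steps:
s(P, E) = -4 + P + 2*E (s(P, E) = -4 + ((E + E) + P) = -4 + (2*E + P) = -4 + (P + 2*E) = -4 + P + 2*E)
a(R, K) = 7 + 10*K
o(b) = 3 + b/4
w(q) = 0
G(l, F) = -73 - 3*F (G(l, F) = -77 - (-4 + F + 2*F) = -77 - (-4 + 3*F) = -77 + (4 - 3*F) = -73 - 3*F)
1/(G(w(o(-2)), a(5, 2)) - 5907) = 1/((-73 - 3*(7 + 10*2)) - 5907) = 1/((-73 - 3*(7 + 20)) - 5907) = 1/((-73 - 3*27) - 5907) = 1/((-73 - 81) - 5907) = 1/(-154 - 5907) = 1/(-6061) = -1/6061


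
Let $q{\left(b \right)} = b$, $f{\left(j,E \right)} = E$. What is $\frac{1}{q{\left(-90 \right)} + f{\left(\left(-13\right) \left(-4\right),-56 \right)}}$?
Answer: $- \frac{1}{146} \approx -0.0068493$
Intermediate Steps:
$\frac{1}{q{\left(-90 \right)} + f{\left(\left(-13\right) \left(-4\right),-56 \right)}} = \frac{1}{-90 - 56} = \frac{1}{-146} = - \frac{1}{146}$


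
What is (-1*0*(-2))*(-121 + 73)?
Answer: 0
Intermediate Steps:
(-1*0*(-2))*(-121 + 73) = (0*(-2))*(-48) = 0*(-48) = 0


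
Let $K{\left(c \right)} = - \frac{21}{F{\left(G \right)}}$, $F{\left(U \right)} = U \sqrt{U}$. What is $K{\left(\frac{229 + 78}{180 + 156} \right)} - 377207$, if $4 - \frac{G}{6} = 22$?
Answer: $-377207 - \frac{7 i \sqrt{3}}{648} \approx -3.7721 \cdot 10^{5} - 0.01871 i$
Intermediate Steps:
$G = -108$ ($G = 24 - 132 = -108$)
$F{\left(U \right)} = U^{\frac{3}{2}}$
$K{\left(c \right)} = - \frac{7 i \sqrt{3}}{648}$ ($K{\left(c \right)} = - \frac{21}{\left(-108\right)^{\frac{3}{2}}} = - \frac{21}{\left(-648\right) i \sqrt{3}} = - 21 \frac{i \sqrt{3}}{1944} = - \frac{7 i \sqrt{3}}{648}$)
$K{\left(\frac{229 + 78}{180 + 156} \right)} - 377207 = - \frac{7 i \sqrt{3}}{648} - 377207 = -377207 - \frac{7 i \sqrt{3}}{648}$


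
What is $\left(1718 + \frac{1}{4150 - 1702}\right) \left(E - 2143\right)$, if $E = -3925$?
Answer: $- \frac{6379993805}{612} \approx -1.0425 \cdot 10^{7}$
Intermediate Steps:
$\left(1718 + \frac{1}{4150 - 1702}\right) \left(E - 2143\right) = \left(1718 + \frac{1}{4150 - 1702}\right) \left(-3925 - 2143\right) = \left(1718 + \frac{1}{2448}\right) \left(-6068\right) = \frac{4205665}{2448} \left(-6068\right) = - \frac{6379993805}{612}$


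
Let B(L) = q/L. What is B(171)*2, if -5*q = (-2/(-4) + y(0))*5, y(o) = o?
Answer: -1/171 ≈ -0.0058480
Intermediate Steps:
q = -½ (q = -(-2/(-4) + 0)*5/5 = -(-2*(-¼) + 0)*5/5 = -(½ + 0)*5/5 = -5/10 = -⅕*5/2 = -½ ≈ -0.50000)
B(L) = -1/(2*L)
B(171)*2 = -½/171*2 = -½*1/171*2 = -1/342*2 = -1/171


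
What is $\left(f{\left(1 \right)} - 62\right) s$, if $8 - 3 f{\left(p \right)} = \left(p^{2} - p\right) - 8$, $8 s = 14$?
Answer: $- \frac{595}{6} \approx -99.167$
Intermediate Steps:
$s = \frac{7}{4}$ ($s = \frac{1}{8} \cdot 14 = \frac{7}{4} \approx 1.75$)
$f{\left(p \right)} = \frac{16}{3} - \frac{p^{2}}{3} + \frac{p}{3}$ ($f{\left(p \right)} = \frac{8}{3} - \frac{\left(p^{2} - p\right) - 8}{3} = \frac{8}{3} - \frac{-8 + p^{2} - p}{3} = \frac{8}{3} + \left(\frac{8}{3} - \frac{p^{2}}{3} + \frac{p}{3}\right) = \frac{16}{3} - \frac{p^{2}}{3} + \frac{p}{3}$)
$\left(f{\left(1 \right)} - 62\right) s = \left(\left(\frac{16}{3} - \frac{1^{2}}{3} + \frac{1}{3} \cdot 1\right) - 62\right) \frac{7}{4} = \left(\left(\frac{16}{3} - \frac{1}{3} + \frac{1}{3}\right) - 62\right) \frac{7}{4} = \left(\frac{16}{3} - 62\right) \frac{7}{4} = \left(- \frac{170}{3}\right) \frac{7}{4} = - \frac{595}{6}$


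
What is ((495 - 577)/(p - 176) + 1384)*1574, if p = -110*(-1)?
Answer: 71952262/33 ≈ 2.1804e+6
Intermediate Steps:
p = 110
((495 - 577)/(p - 176) + 1384)*1574 = ((495 - 577)/(110 - 176) + 1384)*1574 = (-82/(-66) + 1384)*1574 = (-82*(-1/66) + 1384)*1574 = (41/33 + 1384)*1574 = (45713/33)*1574 = 71952262/33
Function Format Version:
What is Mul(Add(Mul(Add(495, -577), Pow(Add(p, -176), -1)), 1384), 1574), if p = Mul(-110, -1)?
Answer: Rational(71952262, 33) ≈ 2.1804e+6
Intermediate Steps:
p = 110
Mul(Add(Mul(Add(495, -577), Pow(Add(p, -176), -1)), 1384), 1574) = Mul(Add(Mul(Add(495, -577), Pow(Add(110, -176), -1)), 1384), 1574) = Mul(Add(Mul(-82, Pow(-66, -1)), 1384), 1574) = Mul(Add(Mul(-82, Rational(-1, 66)), 1384), 1574) = Mul(Add(Rational(41, 33), 1384), 1574) = Mul(Rational(45713, 33), 1574) = Rational(71952262, 33)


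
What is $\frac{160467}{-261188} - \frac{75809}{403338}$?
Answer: $- \frac{42261419969}{52673522772} \approx -0.80233$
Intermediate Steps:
$\frac{160467}{-261188} - \frac{75809}{403338} = 160467 \left(- \frac{1}{261188}\right) - \frac{75809}{403338} = - \frac{160467}{261188} - \frac{75809}{403338} = - \frac{42261419969}{52673522772}$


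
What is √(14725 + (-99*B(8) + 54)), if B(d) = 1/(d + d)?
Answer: √236365/4 ≈ 121.54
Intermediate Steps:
B(d) = 1/(2*d)
√(14725 + (-99*B(8) + 54)) = √(14725 + (-99/(2*8) + 54)) = √(14725 + (-99*1/16 + 54)) = √(14725 + (-99/16 + 54)) = √(14725 + 765/16) = √(236365/16) = √236365/4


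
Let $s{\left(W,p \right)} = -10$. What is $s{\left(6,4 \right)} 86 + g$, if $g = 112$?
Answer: $-748$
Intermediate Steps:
$s{\left(6,4 \right)} 86 + g = \left(-10\right) 86 + 112 = -860 + 112 = -748$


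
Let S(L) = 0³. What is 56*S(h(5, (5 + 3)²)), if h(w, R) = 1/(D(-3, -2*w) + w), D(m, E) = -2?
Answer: 0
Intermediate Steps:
h(w, R) = 1/(-2 + w)
S(L) = 0
56*S(h(5, (5 + 3)²)) = 56*0 = 0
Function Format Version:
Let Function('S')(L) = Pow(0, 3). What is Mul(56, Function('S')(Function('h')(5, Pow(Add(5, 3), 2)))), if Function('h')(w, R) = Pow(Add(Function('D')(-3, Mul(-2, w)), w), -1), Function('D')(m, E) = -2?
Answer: 0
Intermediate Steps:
Function('h')(w, R) = Pow(Add(-2, w), -1)
Function('S')(L) = 0
Mul(56, Function('S')(Function('h')(5, Pow(Add(5, 3), 2)))) = Mul(56, 0) = 0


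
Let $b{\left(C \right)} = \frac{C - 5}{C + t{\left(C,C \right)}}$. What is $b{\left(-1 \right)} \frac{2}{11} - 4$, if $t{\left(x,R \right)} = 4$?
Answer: $- \frac{48}{11} \approx -4.3636$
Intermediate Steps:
$b{\left(C \right)} = \frac{-5 + C}{4 + C}$ ($b{\left(C \right)} = \frac{C - 5}{C + 4} = \frac{-5 + C}{4 + C}$)
$b{\left(-1 \right)} \frac{2}{11} - 4 = \frac{-5 - 1}{4 - 1} \cdot \frac{2}{11} - 4 = \frac{1}{3} \left(-6\right) 2 \cdot \frac{1}{11} - 4 = \frac{1}{3} \left(-6\right) \frac{2}{11} - 4 = \left(-2\right) \frac{2}{11} - 4 = - \frac{4}{11} - 4 = - \frac{48}{11}$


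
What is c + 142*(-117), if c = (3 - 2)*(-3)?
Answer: -16617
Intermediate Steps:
c = -3 (c = 1*(-3) = -3)
c + 142*(-117) = -3 + 142*(-117) = -3 - 16614 = -16617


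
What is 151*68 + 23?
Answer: 10291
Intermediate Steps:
151*68 + 23 = 10268 + 23 = 10291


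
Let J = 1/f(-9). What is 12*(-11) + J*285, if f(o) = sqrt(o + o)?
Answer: -132 - 95*I*sqrt(2)/2 ≈ -132.0 - 67.175*I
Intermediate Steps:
f(o) = sqrt(2)*sqrt(o) (f(o) = sqrt(2*o) = sqrt(2)*sqrt(o))
J = -I*sqrt(2)/6 (J = 1/(sqrt(2)*sqrt(-9)) = 1/(sqrt(2)*(3*I)) = 1/(3*I*sqrt(2)) = -I*sqrt(2)/6 ≈ -0.2357*I)
12*(-11) + J*285 = 12*(-11) - I*sqrt(2)/6*285 = -132 - 95*I*sqrt(2)/2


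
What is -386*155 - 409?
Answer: -60239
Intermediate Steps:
-386*155 - 409 = -59830 - 409 = -60239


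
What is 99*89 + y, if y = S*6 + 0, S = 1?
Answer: 8817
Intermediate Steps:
y = 6 (y = 1*6 + 0 = 6 + 0 = 6)
99*89 + y = 99*89 + 6 = 8811 + 6 = 8817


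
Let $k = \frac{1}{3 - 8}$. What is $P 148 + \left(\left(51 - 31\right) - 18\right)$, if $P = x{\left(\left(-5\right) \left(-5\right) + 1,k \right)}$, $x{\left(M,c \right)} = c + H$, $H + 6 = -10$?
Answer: $- \frac{11978}{5} \approx -2395.6$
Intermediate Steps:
$H = -16$ ($H = -6 - 10 = -16$)
$k = - \frac{1}{5}$ ($k = \frac{1}{-5} = - \frac{1}{5} \approx -0.2$)
$x{\left(M,c \right)} = -16 + c$ ($x{\left(M,c \right)} = c - 16 = -16 + c$)
$P = - \frac{81}{5}$ ($P = -16 - \frac{1}{5} = - \frac{81}{5} \approx -16.2$)
$P 148 + \left(\left(51 - 31\right) - 18\right) = \left(- \frac{81}{5}\right) 148 + \left(\left(51 - 31\right) - 18\right) = - \frac{11988}{5} + \left(20 - 18\right) = - \frac{11988}{5} + 2 = - \frac{11978}{5}$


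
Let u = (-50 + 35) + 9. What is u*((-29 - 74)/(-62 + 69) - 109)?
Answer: 5196/7 ≈ 742.29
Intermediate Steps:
u = -6 (u = -15 + 9 = -6)
u*((-29 - 74)/(-62 + 69) - 109) = -6*((-29 - 74)/(-62 + 69) - 109) = -6*(-103/7 - 109) = -6*(-866/7) = 5196/7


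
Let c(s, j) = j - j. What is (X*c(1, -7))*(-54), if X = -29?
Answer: 0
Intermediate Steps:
c(s, j) = 0
(X*c(1, -7))*(-54) = -29*0*(-54) = 0*(-54) = 0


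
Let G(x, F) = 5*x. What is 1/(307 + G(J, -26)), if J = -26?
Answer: 1/177 ≈ 0.0056497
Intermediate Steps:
1/(307 + G(J, -26)) = 1/(307 + 5*(-26)) = 1/(307 - 130) = 1/177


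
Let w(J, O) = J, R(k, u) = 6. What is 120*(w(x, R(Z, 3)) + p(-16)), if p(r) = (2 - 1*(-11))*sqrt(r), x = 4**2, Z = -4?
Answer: 1920 + 6240*I ≈ 1920.0 + 6240.0*I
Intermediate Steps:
x = 16
p(r) = 13*sqrt(r) (p(r) = (2 + 11)*sqrt(r) = 13*sqrt(r))
120*(w(x, R(Z, 3)) + p(-16)) = 120*(16 + 13*sqrt(-16)) = 120*(16 + 13*(4*I)) = 120*(16 + 52*I) = 1920 + 6240*I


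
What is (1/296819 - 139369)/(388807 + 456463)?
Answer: -4136736721/25089219613 ≈ -0.16488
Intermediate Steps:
(1/296819 - 139369)/(388807 + 456463) = (1/296819 - 139369)/845270 = -41367367210/296819*1/845270 = -4136736721/25089219613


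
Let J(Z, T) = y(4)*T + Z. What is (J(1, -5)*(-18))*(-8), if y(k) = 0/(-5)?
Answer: 144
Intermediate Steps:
y(k) = 0 (y(k) = 0*(-1/5) = 0)
J(Z, T) = Z (J(Z, T) = 0*T + Z = 0 + Z = Z)
(J(1, -5)*(-18))*(-8) = (1*(-18))*(-8) = -18*(-8) = 144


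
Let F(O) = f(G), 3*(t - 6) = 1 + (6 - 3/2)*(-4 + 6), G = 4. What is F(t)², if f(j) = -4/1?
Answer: 16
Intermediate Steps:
t = 28/3 (t = 6 + (1 + (6 - 3/2)*(-4 + 6))/3 = 6 + (1 + (6 - 3*½)*2)/3 = 6 + (1 + (6 - 3/2)*2)/3 = 6 + (1 + (9/2)*2)/3 = 6 + (1 + 9)/3 = 6 + (⅓)*10 = 6 + 10/3 = 28/3 ≈ 9.3333)
f(j) = -4 (f(j) = -4*1 = -4)
F(O) = -4
F(t)² = (-4)² = 16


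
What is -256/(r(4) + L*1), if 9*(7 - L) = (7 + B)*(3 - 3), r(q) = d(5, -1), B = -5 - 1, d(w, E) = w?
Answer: -64/3 ≈ -21.333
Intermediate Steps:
B = -6
r(q) = 5
L = 7 (L = 7 - (7 - 6)*(3 - 3)/9 = 7 - 0/9 = 7 - ⅑*0 = 7 + 0 = 7)
-256/(r(4) + L*1) = -256/(5 + 7*1) = -256/(5 + 7) = -256/12 = -256*1/12 = -64/3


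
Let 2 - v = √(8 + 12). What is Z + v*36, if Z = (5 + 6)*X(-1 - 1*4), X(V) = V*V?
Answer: 347 - 72*√5 ≈ 186.00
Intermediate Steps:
X(V) = V²
v = 2 - 2*√5 (v = 2 - √(8 + 12) = 2 - √20 = 2 - 2*√5 ≈ -2.4721)
Z = 275 (Z = (5 + 6)*(-1 - 1*4)² = 11*(-1 - 4)² = 11*(-5)² = 11*25 = 275)
Z + v*36 = 275 + (2 - 2*√5)*36 = 275 + (72 - 72*√5) = 347 - 72*√5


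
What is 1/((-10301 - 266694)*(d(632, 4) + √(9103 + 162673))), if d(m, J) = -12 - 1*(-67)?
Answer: 1/849876059 - 16*√671/46743183245 ≈ -7.6901e-9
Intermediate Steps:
d(m, J) = 55 (d(m, J) = -12 + 67 = 55)
1/((-10301 - 266694)*(d(632, 4) + √(9103 + 162673))) = 1/((-10301 - 266694)*(55 + √(9103 + 162673))) = 1/(-276995*(55 + √171776)) = 1/(-276995*(55 + 16*√671)) = 1/(-15234725 - 4431920*√671)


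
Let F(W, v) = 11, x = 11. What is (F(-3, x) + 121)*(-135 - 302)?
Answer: -57684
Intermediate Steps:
(F(-3, x) + 121)*(-135 - 302) = (11 + 121)*(-135 - 302) = 132*(-437) = -57684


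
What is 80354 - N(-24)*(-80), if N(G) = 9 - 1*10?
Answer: 80274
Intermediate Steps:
N(G) = -1 (N(G) = 9 - 10 = -1)
80354 - N(-24)*(-80) = 80354 - (-1)*(-80) = 80354 - 1*80 = 80354 - 80 = 80274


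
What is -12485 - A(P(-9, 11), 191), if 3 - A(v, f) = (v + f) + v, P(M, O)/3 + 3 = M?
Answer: -12369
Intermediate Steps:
P(M, O) = -9 + 3*M
A(v, f) = 3 - f - 2*v (A(v, f) = 3 - ((v + f) + v) = 3 - ((f + v) + v) = 3 - (f + 2*v) = 3 + (-f - 2*v) = 3 - f - 2*v)
-12485 - A(P(-9, 11), 191) = -12485 - (3 - 1*191 - 2*(-9 + 3*(-9))) = -12485 - (3 - 191 - 2*(-9 - 27)) = -12485 - (3 - 191 - 2*(-36)) = -12485 - (3 - 191 + 72) = -12485 - 1*(-116) = -12485 + 116 = -12369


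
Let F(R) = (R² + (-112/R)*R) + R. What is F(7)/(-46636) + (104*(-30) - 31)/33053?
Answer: -36274767/385364927 ≈ -0.094131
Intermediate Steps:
F(R) = -112 + R + R² (F(R) = (R² - 112) + R = (-112 + R²) + R = -112 + R + R²)
F(7)/(-46636) + (104*(-30) - 31)/33053 = (-112 + 7 + 7²)/(-46636) + (104*(-30) - 31)/33053 = (-112 + 7 + 49)*(-1/46636) + (-3120 - 31)*(1/33053) = -56*(-1/46636) - 3151*1/33053 = 14/11659 - 3151/33053 = -36274767/385364927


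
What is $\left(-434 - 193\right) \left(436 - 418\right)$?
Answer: $-11286$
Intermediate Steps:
$\left(-434 - 193\right) \left(436 - 418\right) = \left(-627\right) 18 = -11286$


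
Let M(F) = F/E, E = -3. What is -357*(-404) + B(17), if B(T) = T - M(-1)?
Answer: 432734/3 ≈ 1.4424e+5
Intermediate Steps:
M(F) = -F/3 (M(F) = F/(-3) = F*(-1/3) = -F/3)
B(T) = -1/3 + T (B(T) = T - (-1)*(-1)/3 = T - 1*1/3 = T - 1/3 = -1/3 + T)
-357*(-404) + B(17) = -357*(-404) + (-1/3 + 17) = 144228 + 50/3 = 432734/3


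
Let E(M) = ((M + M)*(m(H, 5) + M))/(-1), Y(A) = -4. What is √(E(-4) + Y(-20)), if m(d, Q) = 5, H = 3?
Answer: 2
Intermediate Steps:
E(M) = -2*M*(5 + M) (E(M) = ((M + M)*(5 + M))/(-1) = ((2*M)*(5 + M))*(-1) = (2*M*(5 + M))*(-1) = -2*M*(5 + M))
√(E(-4) + Y(-20)) = √(-2*(-4)*(5 - 4) - 4) = √(-2*(-4)*1 - 4) = √(8 - 4) = √4 = 2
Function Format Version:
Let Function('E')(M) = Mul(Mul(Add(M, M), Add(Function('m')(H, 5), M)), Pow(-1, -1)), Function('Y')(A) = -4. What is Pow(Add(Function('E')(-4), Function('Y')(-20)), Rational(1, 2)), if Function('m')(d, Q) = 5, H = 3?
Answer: 2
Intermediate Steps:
Function('E')(M) = Mul(-2, M, Add(5, M)) (Function('E')(M) = Mul(Mul(Add(M, M), Add(5, M)), Pow(-1, -1)) = Mul(Mul(Mul(2, M), Add(5, M)), -1) = Mul(Mul(2, M, Add(5, M)), -1) = Mul(-2, M, Add(5, M)))
Pow(Add(Function('E')(-4), Function('Y')(-20)), Rational(1, 2)) = Pow(Add(Mul(-2, -4, Add(5, -4)), -4), Rational(1, 2)) = Pow(Add(Mul(-2, -4, 1), -4), Rational(1, 2)) = Pow(Add(8, -4), Rational(1, 2)) = Pow(4, Rational(1, 2)) = 2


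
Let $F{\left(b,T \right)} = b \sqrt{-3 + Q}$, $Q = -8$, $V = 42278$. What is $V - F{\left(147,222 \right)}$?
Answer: $42278 - 147 i \sqrt{11} \approx 42278.0 - 487.54 i$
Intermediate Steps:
$F{\left(b,T \right)} = i b \sqrt{11}$ ($F{\left(b,T \right)} = b \sqrt{-3 - 8} = b \sqrt{-11} = b i \sqrt{11} = i b \sqrt{11}$)
$V - F{\left(147,222 \right)} = 42278 - i 147 \sqrt{11} = 42278 - 147 i \sqrt{11}$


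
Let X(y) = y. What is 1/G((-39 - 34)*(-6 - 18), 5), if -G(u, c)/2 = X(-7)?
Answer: 1/14 ≈ 0.071429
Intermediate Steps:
G(u, c) = 14 (G(u, c) = -2*(-7) = 14)
1/G((-39 - 34)*(-6 - 18), 5) = 1/14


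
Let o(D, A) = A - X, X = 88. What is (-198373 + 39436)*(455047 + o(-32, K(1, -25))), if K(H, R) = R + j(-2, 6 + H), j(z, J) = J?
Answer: -72306957717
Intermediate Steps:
K(H, R) = 6 + H + R (K(H, R) = R + (6 + H) = 6 + H + R)
o(D, A) = -88 + A (o(D, A) = A - 1*88 = A - 88 = -88 + A)
(-198373 + 39436)*(455047 + o(-32, K(1, -25))) = (-198373 + 39436)*(455047 + (-88 + (6 + 1 - 25))) = -158937*(455047 + (-88 - 18)) = -158937*(455047 - 106) = -158937*454941 = -72306957717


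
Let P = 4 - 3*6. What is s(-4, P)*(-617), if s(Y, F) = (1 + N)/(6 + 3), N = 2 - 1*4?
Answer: 617/9 ≈ 68.556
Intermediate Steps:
N = -2 (N = 2 - 4 = -2)
P = -14 (P = 4 - 18 = -14)
s(Y, F) = -1/9 (s(Y, F) = (1 - 2)/(6 + 3) = -1/9)
s(-4, P)*(-617) = -1/9*(-617) = 617/9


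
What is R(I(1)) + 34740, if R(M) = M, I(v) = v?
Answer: 34741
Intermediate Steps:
R(I(1)) + 34740 = 1 + 34740 = 34741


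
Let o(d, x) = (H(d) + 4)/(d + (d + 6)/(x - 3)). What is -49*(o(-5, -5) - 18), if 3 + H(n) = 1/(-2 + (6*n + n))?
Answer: 1352106/1517 ≈ 891.30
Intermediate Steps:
H(n) = -3 + 1/(-2 + 7*n) (H(n) = -3 + 1/(-2 + (6*n + n)) = -3 + 1/(-2 + 7*n))
o(d, x) = (4 + 7*(1 - 3*d)/(-2 + 7*d))/(d + (6 + d)/(-3 + x)) (o(d, x) = (7*(1 - 3*d)/(-2 + 7*d) + 4)/(d + (d + 6)/(x - 3)) = (4 + 7*(1 - 3*d)/(-2 + 7*d))/(d + (6 + d)/(-3 + x)))
-49*(o(-5, -5) - 18) = -49*((3 - 1*(-5) - 21*(-5) + 7*(-5)*(-5))/(-12 - 14*(-5)² + 46*(-5) - 2*(-5)*(-5) + 7*(-5)*(-5)²) - 18) = -49*((3 + 5 + 105 + 175)/(-12 - 14*25 - 230 - 50 + 7*(-5)*25) - 18) = -49*(288/(-12 - 350 - 230 - 50 - 875) - 18) = -49*(288/(-1517) - 18) = -49*(-1/1517*288 - 18) = -49*(-288/1517 - 18) = -49*(-27594/1517) = 1352106/1517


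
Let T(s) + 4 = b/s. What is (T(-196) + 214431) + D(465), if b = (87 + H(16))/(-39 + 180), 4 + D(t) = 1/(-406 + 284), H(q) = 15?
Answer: 30122784639/140483 ≈ 2.1442e+5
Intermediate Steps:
D(t) = -489/122 (D(t) = -4 + 1/(-406 + 284) = -4 + 1/(-122) = -4 - 1/122 = -489/122)
b = 34/47 (b = (87 + 15)/(-39 + 180) = 102/141 = 102*(1/141) = 34/47 ≈ 0.72340)
T(s) = -4 + 34/(47*s)
(T(-196) + 214431) + D(465) = ((-4 + (34/47)/(-196)) + 214431) - 489/122 = ((-4 + (34/47)*(-1/196)) + 214431) - 489/122 = ((-4 - 17/4606) + 214431) - 489/122 = (-18441/4606 + 214431) - 489/122 = 987650745/4606 - 489/122 = 30122784639/140483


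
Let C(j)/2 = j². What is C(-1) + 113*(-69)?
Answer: -7795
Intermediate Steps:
C(j) = 2*j²
C(-1) + 113*(-69) = 2*(-1)² + 113*(-69) = 2*1 - 7797 = 2 - 7797 = -7795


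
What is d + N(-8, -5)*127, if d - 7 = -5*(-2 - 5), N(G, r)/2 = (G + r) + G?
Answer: -5292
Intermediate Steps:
N(G, r) = 2*r + 4*G (N(G, r) = 2*((G + r) + G) = 2*(r + 2*G) = 2*r + 4*G)
d = 42 (d = 7 - 5*(-2 - 5) = 7 - 5*(-7) = 7 + 35 = 42)
d + N(-8, -5)*127 = 42 + (2*(-5) + 4*(-8))*127 = 42 + (-10 - 32)*127 = 42 - 42*127 = 42 - 5334 = -5292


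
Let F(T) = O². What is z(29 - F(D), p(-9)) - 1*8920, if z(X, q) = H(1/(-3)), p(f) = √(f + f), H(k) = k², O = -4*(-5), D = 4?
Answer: -80279/9 ≈ -8919.9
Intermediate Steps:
O = 20
F(T) = 400 (F(T) = 20² = 400)
p(f) = √2*√f (p(f) = √(2*f) = √2*√f)
z(X, q) = ⅑ (z(X, q) = (1/(-3))² = (-⅓)² = ⅑)
z(29 - F(D), p(-9)) - 1*8920 = ⅑ - 1*8920 = ⅑ - 8920 = -80279/9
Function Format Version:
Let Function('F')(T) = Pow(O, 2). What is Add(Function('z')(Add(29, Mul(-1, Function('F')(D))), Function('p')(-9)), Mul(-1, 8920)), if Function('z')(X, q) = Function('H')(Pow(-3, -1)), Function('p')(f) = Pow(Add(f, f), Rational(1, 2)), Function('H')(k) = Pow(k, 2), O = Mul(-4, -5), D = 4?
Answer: Rational(-80279, 9) ≈ -8919.9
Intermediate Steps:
O = 20
Function('F')(T) = 400 (Function('F')(T) = Pow(20, 2) = 400)
Function('p')(f) = Mul(Pow(2, Rational(1, 2)), Pow(f, Rational(1, 2))) (Function('p')(f) = Pow(Mul(2, f), Rational(1, 2)) = Mul(Pow(2, Rational(1, 2)), Pow(f, Rational(1, 2))))
Function('z')(X, q) = Rational(1, 9) (Function('z')(X, q) = Pow(Pow(-3, -1), 2) = Pow(Rational(-1, 3), 2) = Rational(1, 9))
Add(Function('z')(Add(29, Mul(-1, Function('F')(D))), Function('p')(-9)), Mul(-1, 8920)) = Add(Rational(1, 9), Mul(-1, 8920)) = Add(Rational(1, 9), -8920) = Rational(-80279, 9)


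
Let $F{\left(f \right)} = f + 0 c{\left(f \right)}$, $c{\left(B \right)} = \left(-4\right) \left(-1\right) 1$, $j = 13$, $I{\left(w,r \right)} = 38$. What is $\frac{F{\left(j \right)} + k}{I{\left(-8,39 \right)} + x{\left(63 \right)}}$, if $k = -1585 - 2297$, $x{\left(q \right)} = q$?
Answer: $- \frac{3869}{101} \approx -38.307$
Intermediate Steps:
$k = -3882$ ($k = -1585 - 2297 = -3882$)
$c{\left(B \right)} = 4$ ($c{\left(B \right)} = 4 \cdot 1 = 4$)
$F{\left(f \right)} = f$ ($F{\left(f \right)} = f + 0 \cdot 4 = f + 0 = f$)
$\frac{F{\left(j \right)} + k}{I{\left(-8,39 \right)} + x{\left(63 \right)}} = \frac{13 - 3882}{38 + 63} = - \frac{3869}{101}$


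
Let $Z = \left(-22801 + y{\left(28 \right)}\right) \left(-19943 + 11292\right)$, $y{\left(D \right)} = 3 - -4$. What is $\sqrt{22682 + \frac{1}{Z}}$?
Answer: $\frac{\sqrt{881972528481006501846}}{197190894} \approx 150.61$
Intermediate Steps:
$y{\left(D \right)} = 7$ ($y{\left(D \right)} = 3 + 4 = 7$)
$Z = 197190894$ ($Z = \left(-22801 + 7\right) \left(-19943 + 11292\right) = \left(-22794\right) \left(-8651\right) = 197190894$)
$\sqrt{22682 + \frac{1}{Z}} = \sqrt{22682 + \frac{1}{197190894}} = \sqrt{\frac{4472683857709}{197190894}} = \frac{\sqrt{881972528481006501846}}{197190894}$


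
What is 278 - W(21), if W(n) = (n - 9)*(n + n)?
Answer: -226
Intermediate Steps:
W(n) = 2*n*(-9 + n) (W(n) = (-9 + n)*(2*n) = 2*n*(-9 + n))
278 - W(21) = 278 - 2*21*(-9 + 21) = 278 - 2*21*12 = 278 - 1*504 = 278 - 504 = -226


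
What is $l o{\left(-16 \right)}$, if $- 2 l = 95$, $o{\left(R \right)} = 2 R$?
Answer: $1520$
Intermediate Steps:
$l = - \frac{95}{2}$ ($l = \left(- \frac{1}{2}\right) 95 = - \frac{95}{2} \approx -47.5$)
$l o{\left(-16 \right)} = - \frac{95 \cdot 2 \left(-16\right)}{2} = \left(- \frac{95}{2}\right) \left(-32\right) = 1520$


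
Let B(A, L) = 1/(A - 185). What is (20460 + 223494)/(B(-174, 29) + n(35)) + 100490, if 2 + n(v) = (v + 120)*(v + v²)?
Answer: 7045640550176/70111981 ≈ 1.0049e+5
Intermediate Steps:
B(A, L) = 1/(-185 + A)
n(v) = -2 + (120 + v)*(v + v²) (n(v) = -2 + (v + 120)*(v + v²) = -2 + (120 + v)*(v + v²))
(20460 + 223494)/(B(-174, 29) + n(35)) + 100490 = (20460 + 223494)/(1/(-185 - 174) + (-2 + 35³ + 120*35 + 121*35²)) + 100490 = 243954/(1/(-359) + (-2 + 42875 + 4200 + 121*1225)) + 100490 = 243954/(-1/359 + (-2 + 42875 + 4200 + 148225)) + 100490 = 243954/(-1/359 + 195298) + 100490 = 243954/(70111981/359) + 100490 = 243954*(359/70111981) + 100490 = 87579486/70111981 + 100490 = 7045640550176/70111981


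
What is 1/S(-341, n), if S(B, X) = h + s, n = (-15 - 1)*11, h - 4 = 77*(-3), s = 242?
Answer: 1/15 ≈ 0.066667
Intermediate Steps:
h = -227 (h = 4 + 77*(-3) = 4 - 231 = -227)
n = -176 (n = -16*11 = -176)
S(B, X) = 15 (S(B, X) = -227 + 242 = 15)
1/S(-341, n) = 1/15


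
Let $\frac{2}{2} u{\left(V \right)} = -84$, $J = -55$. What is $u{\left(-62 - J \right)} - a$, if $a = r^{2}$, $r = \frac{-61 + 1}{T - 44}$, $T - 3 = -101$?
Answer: $- \frac{424344}{5041} \approx -84.179$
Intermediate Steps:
$T = -98$ ($T = 3 - 101 = -98$)
$u{\left(V \right)} = -84$
$r = \frac{30}{71}$ ($r = \frac{-61 + 1}{-98 - 44} = - \frac{60}{-98 - 44} = - \frac{60}{-142} = \left(-60\right) \left(- \frac{1}{142}\right) = \frac{30}{71} \approx 0.42254$)
$a = \frac{900}{5041}$ ($a = \left(\frac{30}{71}\right)^{2} = \frac{900}{5041} \approx 0.17854$)
$u{\left(-62 - J \right)} - a = -84 - \frac{900}{5041} = - \frac{424344}{5041}$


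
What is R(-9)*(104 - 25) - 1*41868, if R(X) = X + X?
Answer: -43290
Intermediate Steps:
R(X) = 2*X
R(-9)*(104 - 25) - 1*41868 = (2*(-9))*(104 - 25) - 1*41868 = -18*79 - 41868 = -1422 - 41868 = -43290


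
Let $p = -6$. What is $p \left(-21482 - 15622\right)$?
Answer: $222624$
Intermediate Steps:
$p \left(-21482 - 15622\right) = - 6 \left(-21482 - 15622\right) = \left(-6\right) \left(-37104\right) = 222624$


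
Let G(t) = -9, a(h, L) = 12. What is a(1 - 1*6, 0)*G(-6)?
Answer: -108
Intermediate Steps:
a(1 - 1*6, 0)*G(-6) = 12*(-9) = -108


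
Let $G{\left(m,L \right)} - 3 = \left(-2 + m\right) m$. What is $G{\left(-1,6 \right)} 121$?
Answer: $726$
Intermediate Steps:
$G{\left(m,L \right)} = 3 + m \left(-2 + m\right)$ ($G{\left(m,L \right)} = 3 + \left(-2 + m\right) m = 3 + m \left(-2 + m\right)$)
$G{\left(-1,6 \right)} 121 = \left(3 + \left(-1\right)^{2} - -2\right) 121 = \left(3 + 1 + 2\right) 121 = 6 \cdot 121 = 726$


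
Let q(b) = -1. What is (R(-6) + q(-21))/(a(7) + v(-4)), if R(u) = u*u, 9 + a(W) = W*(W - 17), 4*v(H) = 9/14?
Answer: -392/883 ≈ -0.44394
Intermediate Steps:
v(H) = 9/56 (v(H) = (9/14)/4 = (9*(1/14))/4 = (1/4)*(9/14) = 9/56)
a(W) = -9 + W*(-17 + W) (a(W) = -9 + W*(W - 17) = -9 + W*(-17 + W))
R(u) = u**2
(R(-6) + q(-21))/(a(7) + v(-4)) = ((-6)**2 - 1)/((-9 + 7**2 - 17*7) + 9/56) = (36 - 1)/((-9 + 49 - 119) + 9/56) = 35/(-79 + 9/56) = 35/(-4415/56) = 35*(-56/4415) = -392/883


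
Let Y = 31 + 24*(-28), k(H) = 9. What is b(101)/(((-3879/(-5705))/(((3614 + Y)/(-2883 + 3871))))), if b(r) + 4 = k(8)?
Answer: 28268275/1277484 ≈ 22.128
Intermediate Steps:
b(r) = 5 (b(r) = -4 + 9 = 5)
Y = -641 (Y = 31 - 672 = -641)
b(101)/(((-3879/(-5705))/(((3614 + Y)/(-2883 + 3871))))) = 5/(((-3879/(-5705))/(((3614 - 641)/(-2883 + 3871))))) = 5/(((-3879*(-1/5705))/((2973/988)))) = 5/((3879/(5705*((2973*(1/988)))))) = 5/((3879/(5705*(2973/988)))) = 5/(((3879/5705)*(988/2973))) = 5/(1277484/5653655) = 5*(5653655/1277484) = 28268275/1277484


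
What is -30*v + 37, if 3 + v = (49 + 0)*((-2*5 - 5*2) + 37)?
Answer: -24863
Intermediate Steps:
v = 830 (v = -3 + (49 + 0)*((-2*5 - 5*2) + 37) = -3 + 49*((-10 - 10) + 37) = -3 + 49*(-20 + 37) = -3 + 49*17 = -3 + 833 = 830)
-30*v + 37 = -30*830 + 37 = -24900 + 37 = -24863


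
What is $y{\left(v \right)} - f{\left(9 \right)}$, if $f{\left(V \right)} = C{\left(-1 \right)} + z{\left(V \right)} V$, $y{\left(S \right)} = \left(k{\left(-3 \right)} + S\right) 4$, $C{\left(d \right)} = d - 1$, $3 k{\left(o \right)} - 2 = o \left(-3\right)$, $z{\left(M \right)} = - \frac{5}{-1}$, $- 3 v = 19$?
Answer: $- \frac{161}{3} \approx -53.667$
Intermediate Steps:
$v = - \frac{19}{3}$ ($v = \left(- \frac{1}{3}\right) 19 = - \frac{19}{3} \approx -6.3333$)
$z{\left(M \right)} = 5$ ($z{\left(M \right)} = \left(-5\right) \left(-1\right) = 5$)
$k{\left(o \right)} = \frac{2}{3} - o$ ($k{\left(o \right)} = \frac{2}{3} + \frac{o \left(-3\right)}{3} = \frac{2}{3} + \frac{\left(-3\right) o}{3} = \frac{2}{3} - o$)
$C{\left(d \right)} = -1 + d$
$y{\left(S \right)} = \frac{44}{3} + 4 S$ ($y{\left(S \right)} = \left(\left(\frac{2}{3} - -3\right) + S\right) 4 = \left(\left(\frac{2}{3} + 3\right) + S\right) 4 = \left(\frac{11}{3} + S\right) 4 = \frac{44}{3} + 4 S$)
$f{\left(V \right)} = -2 + 5 V$ ($f{\left(V \right)} = \left(-1 - 1\right) + 5 V = -2 + 5 V$)
$y{\left(v \right)} - f{\left(9 \right)} = \left(\frac{44}{3} + 4 \left(- \frac{19}{3}\right)\right) - \left(-2 + 5 \cdot 9\right) = \left(\frac{44}{3} - \frac{76}{3}\right) - \left(-2 + 45\right) = - \frac{32}{3} - 43 = - \frac{161}{3}$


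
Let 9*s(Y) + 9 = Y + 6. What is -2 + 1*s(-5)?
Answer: -26/9 ≈ -2.8889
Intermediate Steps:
s(Y) = -⅓ + Y/9 (s(Y) = -1 + (Y + 6)/9 = -1 + (6 + Y)/9 = -1 + (⅔ + Y/9) = -⅓ + Y/9)
-2 + 1*s(-5) = -2 + 1*(-⅓ + (⅑)*(-5)) = -2 + 1*(-⅓ - 5/9) = -2 + 1*(-8/9) = -2 - 8/9 = -26/9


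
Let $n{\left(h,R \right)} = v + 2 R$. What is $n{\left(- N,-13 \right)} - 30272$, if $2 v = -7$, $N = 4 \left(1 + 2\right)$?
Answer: $- \frac{60603}{2} \approx -30302.0$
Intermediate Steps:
$N = 12$ ($N = 4 \cdot 3 = 12$)
$v = - \frac{7}{2}$ ($v = \frac{1}{2} \left(-7\right) = - \frac{7}{2} \approx -3.5$)
$n{\left(h,R \right)} = - \frac{7}{2} + 2 R$
$n{\left(- N,-13 \right)} - 30272 = \left(- \frac{7}{2} + 2 \left(-13\right)\right) - 30272 = \left(- \frac{7}{2} - 26\right) - 30272 = - \frac{59}{2} - 30272 = - \frac{60603}{2}$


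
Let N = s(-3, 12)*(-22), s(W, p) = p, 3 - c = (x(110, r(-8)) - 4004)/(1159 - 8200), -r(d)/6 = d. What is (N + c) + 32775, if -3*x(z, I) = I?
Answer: 76309018/2347 ≈ 32513.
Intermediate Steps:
r(d) = -6*d
x(z, I) = -I/3
c = 5701/2347 (c = 3 - (-(-2)*(-8) - 4004)/(1159 - 8200) = 3 - (-⅓*48 - 4004)/(-7041) = 3 - (-16 - 4004)*(-1)/7041 = 3 - (-4020)*(-1)/7041 = 3 - 1*1340/2347 = 3 - 1340/2347 = 5701/2347 ≈ 2.4291)
N = -264 (N = 12*(-22) = -264)
(N + c) + 32775 = (-264 + 5701/2347) + 32775 = -613907/2347 + 32775 = 76309018/2347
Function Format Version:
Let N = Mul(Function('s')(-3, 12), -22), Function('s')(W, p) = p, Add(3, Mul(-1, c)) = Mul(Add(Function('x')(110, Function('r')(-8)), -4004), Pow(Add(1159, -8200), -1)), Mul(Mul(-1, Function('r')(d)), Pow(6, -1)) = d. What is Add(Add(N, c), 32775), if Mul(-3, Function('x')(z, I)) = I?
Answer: Rational(76309018, 2347) ≈ 32513.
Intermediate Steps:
Function('r')(d) = Mul(-6, d)
Function('x')(z, I) = Mul(Rational(-1, 3), I)
c = Rational(5701, 2347) (c = Add(3, Mul(-1, Mul(Add(Mul(Rational(-1, 3), Mul(-6, -8)), -4004), Pow(Add(1159, -8200), -1)))) = Add(3, Mul(-1, Mul(Add(Mul(Rational(-1, 3), 48), -4004), Pow(-7041, -1)))) = Add(3, Mul(-1, Mul(Add(-16, -4004), Rational(-1, 7041)))) = Add(3, Mul(-1, Mul(-4020, Rational(-1, 7041)))) = Add(3, Mul(-1, Rational(1340, 2347))) = Add(3, Rational(-1340, 2347)) = Rational(5701, 2347) ≈ 2.4291)
N = -264 (N = Mul(12, -22) = -264)
Add(Add(N, c), 32775) = Add(Add(-264, Rational(5701, 2347)), 32775) = Add(Rational(-613907, 2347), 32775) = Rational(76309018, 2347)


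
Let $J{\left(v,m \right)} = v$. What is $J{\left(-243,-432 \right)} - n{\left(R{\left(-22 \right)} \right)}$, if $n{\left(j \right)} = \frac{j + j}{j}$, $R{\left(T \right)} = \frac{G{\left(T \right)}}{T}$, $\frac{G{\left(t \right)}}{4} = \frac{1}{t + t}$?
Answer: $-245$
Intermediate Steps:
$G{\left(t \right)} = \frac{2}{t}$ ($G{\left(t \right)} = \frac{4}{t + t} = \frac{4}{2 t} = 4 \frac{1}{2 t} = \frac{2}{t}$)
$R{\left(T \right)} = \frac{2}{T^{2}}$ ($R{\left(T \right)} = \frac{2 \frac{1}{T}}{T} = \frac{2}{T^{2}}$)
$n{\left(j \right)} = 2$ ($n{\left(j \right)} = \frac{2 j}{j} = 2$)
$J{\left(-243,-432 \right)} - n{\left(R{\left(-22 \right)} \right)} = -243 - 2 = -245$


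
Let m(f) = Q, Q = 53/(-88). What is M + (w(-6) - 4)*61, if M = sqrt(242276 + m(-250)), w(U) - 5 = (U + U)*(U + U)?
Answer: 8845 + 3*sqrt(52116130)/44 ≈ 9337.2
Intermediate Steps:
w(U) = 5 + 4*U**2 (w(U) = 5 + (U + U)*(U + U) = 5 + (2*U)*(2*U) = 5 + 4*U**2)
Q = -53/88 (Q = 53*(-1/88) = -53/88 ≈ -0.60227)
m(f) = -53/88
M = 3*sqrt(52116130)/44 (M = sqrt(242276 - 53/88) = sqrt(21320235/88) = 3*sqrt(52116130)/44 ≈ 492.21)
M + (w(-6) - 4)*61 = 3*sqrt(52116130)/44 + ((5 + 4*(-6)**2) - 4)*61 = 3*sqrt(52116130)/44 + ((5 + 4*36) - 4)*61 = 3*sqrt(52116130)/44 + ((5 + 144) - 4)*61 = 3*sqrt(52116130)/44 + (149 - 4)*61 = 3*sqrt(52116130)/44 + 145*61 = 3*sqrt(52116130)/44 + 8845 = 8845 + 3*sqrt(52116130)/44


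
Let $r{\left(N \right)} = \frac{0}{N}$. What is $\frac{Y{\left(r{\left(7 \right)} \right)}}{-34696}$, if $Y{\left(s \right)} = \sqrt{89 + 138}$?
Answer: $- \frac{\sqrt{227}}{34696} \approx -0.00043424$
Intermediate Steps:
$r{\left(N \right)} = 0$
$Y{\left(s \right)} = \sqrt{227}$
$\frac{Y{\left(r{\left(7 \right)} \right)}}{-34696} = \frac{\sqrt{227}}{-34696} = \sqrt{227} \left(- \frac{1}{34696}\right) = - \frac{\sqrt{227}}{34696}$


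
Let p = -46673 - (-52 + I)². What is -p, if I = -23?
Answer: 52298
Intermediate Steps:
p = -52298 (p = -46673 - (-52 - 23)² = -46673 - 1*(-75)² = -46673 - 1*5625 = -46673 - 5625 = -52298)
-p = -1*(-52298) = 52298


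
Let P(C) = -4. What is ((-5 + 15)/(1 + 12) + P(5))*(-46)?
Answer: 1932/13 ≈ 148.62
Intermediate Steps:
((-5 + 15)/(1 + 12) + P(5))*(-46) = ((-5 + 15)/(1 + 12) - 4)*(-46) = (10/13 - 4)*(-46) = -42/13*(-46) = 1932/13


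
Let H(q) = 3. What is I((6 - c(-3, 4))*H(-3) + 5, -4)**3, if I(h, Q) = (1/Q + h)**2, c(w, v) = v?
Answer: 6321363049/4096 ≈ 1.5433e+6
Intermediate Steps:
I(h, Q) = (h + 1/Q)**2
I((6 - c(-3, 4))*H(-3) + 5, -4)**3 = ((1 - 4*((6 - 1*4)*3 + 5))**2/(-4)**2)**3 = ((1 - 4*((6 - 4)*3 + 5))**2/16)**3 = ((1 - 4*(2*3 + 5))**2/16)**3 = ((1 - 4*(6 + 5))**2/16)**3 = ((1 - 4*11)**2/16)**3 = ((1 - 44)**2/16)**3 = ((1/16)*(-43)**2)**3 = ((1/16)*1849)**3 = (1849/16)**3 = 6321363049/4096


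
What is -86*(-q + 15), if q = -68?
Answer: -7138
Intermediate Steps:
-86*(-q + 15) = -86*(-1*(-68) + 15) = -86*(68 + 15) = -86*83 = -7138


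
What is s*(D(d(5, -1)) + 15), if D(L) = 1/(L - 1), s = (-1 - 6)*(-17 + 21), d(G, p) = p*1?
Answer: -406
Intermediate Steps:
d(G, p) = p
s = -28 (s = -7*4 = -28)
D(L) = 1/(-1 + L)
s*(D(d(5, -1)) + 15) = -28*(1/(-1 - 1) + 15) = -28*(1/(-2) + 15) = -28*(-½ + 15) = -28*29/2 = -406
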